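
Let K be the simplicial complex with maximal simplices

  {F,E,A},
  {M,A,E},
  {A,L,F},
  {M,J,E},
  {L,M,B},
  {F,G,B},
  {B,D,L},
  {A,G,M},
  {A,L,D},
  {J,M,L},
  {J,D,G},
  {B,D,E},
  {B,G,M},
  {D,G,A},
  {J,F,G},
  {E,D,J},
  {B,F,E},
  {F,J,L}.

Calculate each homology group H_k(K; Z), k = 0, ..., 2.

H_0 = Z,  H_1 = Z^2,  H_2 = Z.

Order the vertices as A < B < D < E < F < G < J < L < M. Listing each simplex with vertices in this order, K has dimension 2 with simplices:

  0-simplices (9): A, B, D, E, F, G, J, L, M
  1-simplices (27): AD, AE, AF, AG, AL, AM, BD, BE, BF, BG, BL, BM, DE, DG, DJ, DL, EF, EJ, EM, FG, FJ, FL, GJ, GM, JL, JM, LM
  2-simplices (18): ADG, ADL, AEF, AEM, AFL, AGM, BDE, BDL, BEF, BFG, BGM, BLM, DEJ, DGJ, EJM, FGJ, FJL, JLM

Hence C_0 ≅ Z^9, C_1 ≅ Z^27, C_2 ≅ Z^18.

The boundary map ∂_1: C_1 → C_0 maps an edge to its endpoints' difference, ∂[p,q] = q − p.
As a 9×27 matrix over Z this has rank 8, with invariant factors (1,1,1,1,1,1,1,1).

The boundary map ∂_2: C_2 → C_1 maps a triangle to the signed sum of its edges. For instance
  ∂BDE = DE − BE + BD,
  ∂BEF = EF − BF + BE.
This gives a 27×18 integer matrix of rank 17; reducing to Smith normal form yields diagonal entries (1,1,1,1,1,1,1,1,1,1,1,1,1,1,1,1,1).

Computing H_k = (kernel of ∂_k) / (image of ∂_{k+1}):

  H_0: rank C_0 − rank ∂_1 = 9 − 8 = 1, and the invariant factors of ∂_1 are all 1, so H_0 ≅ Z.
  H_1: rank ker ∂_1 − rank ∂_2 = (27 − 8) − 17 = 2, and the invariant factors of ∂_2 are all 1, so H_1 ≅ Z^2.
  H_2: rank ker ∂_2 − rank ∂_3 = (18 − 17) − 0 = 1, and there is no ∂_3, so H_2 ≅ Z.

As a check, the Euler characteristic is 9 − 27 + 18 = 0, which agrees with 1 − 2 + 1 = 0.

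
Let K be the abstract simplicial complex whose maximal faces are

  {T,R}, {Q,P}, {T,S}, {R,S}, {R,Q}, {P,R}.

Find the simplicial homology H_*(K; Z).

H_0 ≅ Z,  H_1 ≅ Z^2.

Fix the vertex order P < Q < R < S < T and write every simplex with vertices in increasing order. Then dim K = 1 and the simplices of K are:

  0-simplices (5): P, Q, R, S, T
  1-simplices (6): PQ, PR, QR, RS, RT, ST

giving chain groups C_0 ≅ Z^5, C_1 ≅ Z^6.

The boundary map ∂_1: C_1 → C_0 sends each edge [p,q] (with p < q) to q − p.
The 5×6 boundary matrix has rank 4 and Smith normal form diag(1,1,1,1).

Reading off H_k = ker ∂_k / im ∂_{k+1}:

  H_0: rank C_0 − rank ∂_1 = 5 − 4 = 1, and the invariant factors of ∂_1 are all 1, so H_0 ≅ Z.
  H_1: rank ker ∂_1 − rank ∂_2 = (6 − 4) − 0 = 2, and there is no ∂_2, so H_1 ≅ Z^2.

(K is a triangulation of a wedge of 2 circles.)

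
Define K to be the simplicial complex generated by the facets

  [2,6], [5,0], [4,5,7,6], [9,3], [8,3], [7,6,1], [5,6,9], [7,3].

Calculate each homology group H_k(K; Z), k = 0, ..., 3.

H_0 ≅ Z,  H_1 ≅ Z,  H_2 = 0,  H_3 = 0.

Take the total order 0 < 1 < 2 < 3 < 4 < 5 < 6 < 7 < 8 < 9 on the vertex set. Then K (dimension 3) consists of the simplices:

  0-simplices (10): [0], [1], [2], [3], [4], [5], [6], [7], [8], [9]
  1-simplices (15): [0,5], [1,6], [1,7], [2,6], [3,7], [3,8], [3,9], [4,5], [4,6], [4,7], [5,6], [5,7], [5,9], [6,7], [6,9]
  2-simplices (6): [1,6,7], [4,5,6], [4,5,7], [4,6,7], [5,6,7], [5,6,9]
  3-simplices (1): [4,5,6,7]

Hence C_0 ≅ Z^10, C_1 ≅ Z^15, C_2 ≅ Z^6, C_3 ≅ Z^1.

The boundary map ∂_1: C_1 → C_0 is given by ∂[p,q] = [q] − [p]. For instance
  ∂[4,5] = [5] − [4].
The resulting 10×15 matrix has rank 9, and its Smith normal form has invariant factors (1,1,1,1,1,1,1,1,1).

∂_2: C_2 → C_1 sends each 2-simplex [p,q,r] to [q,r] − [p,r] + [p,q]. For instance
  ∂[4,6,7] = [6,7] − [4,7] + [4,6],
  ∂[4,5,6] = [5,6] − [4,6] + [4,5].
As a 15×6 matrix over Z this has rank 5, with invariant factors (1,1,1,1,1).

Boundary ∂_3: C_3 → C_2 sends each 3-simplex σ to the alternating sum Σ_i (−1)^i (σ with its i-th vertex removed). For instance
  ∂[4,5,6,7] = [5,6,7] − [4,6,7] + [4,5,7] − [4,5,6].
This gives a 6×1 integer matrix of rank 1; reducing to Smith normal form yields diagonal entries (1).

Now H_k = ker ∂_k / im ∂_{k+1}, so:

  H_0: rank C_0 − rank ∂_1 = 10 − 9 = 1, and the invariant factors of ∂_1 are all 1, so H_0 ≅ Z.
  H_1: rank ker ∂_1 − rank ∂_2 = (15 − 9) − 5 = 1, and the invariant factors of ∂_2 are all 1, so H_1 ≅ Z.
  H_2: rank ker ∂_2 − rank ∂_3 = (6 − 5) − 1 = 0, and the invariant factors of ∂_3 are all 1, so H_2 ≅ 0.
  H_3: rank ker ∂_3 − rank ∂_4 = (1 − 1) − 0 = 0, and there is no ∂_4, so H_3 ≅ 0.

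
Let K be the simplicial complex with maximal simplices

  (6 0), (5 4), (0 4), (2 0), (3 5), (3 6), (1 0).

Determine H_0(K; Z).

H_0 ≅ Z.

Fix the vertex order 0 < 1 < 2 < 3 < 4 < 5 < 6 and write every simplex with vertices in increasing order. Then dim K = 1 and the simplices of K are:

  0-simplices (7): [0], [1], [2], [3], [4], [5], [6]
  1-simplices (7): [0,1], [0,2], [0,4], [0,6], [3,5], [3,6], [4,5]

giving chain groups C_0 ≅ Z^7, C_1 ≅ Z^7.

∂_1: C_1 → C_0 sends each edge [p,q] (with p < q) to q − p.
As a 7×7 matrix over Z this has rank 6, with invariant factors (1,1,1,1,1,1).

Computing H_k = (kernel of ∂_k) / (image of ∂_{k+1}):

  H_0: rank C_0 − rank ∂_1 = 7 − 6 = 1, and the invariant factors of ∂_1 are all 1, so H_0 ≅ Z.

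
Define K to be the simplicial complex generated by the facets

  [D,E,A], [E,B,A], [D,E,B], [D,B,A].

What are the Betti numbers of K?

b_0 = 1, b_1 = 0, b_2 = 1.

Order the vertices as A < B < D < E. Listing each simplex with vertices in this order, K has dimension 2 with simplices:

  0-simplices (4): A, B, D, E
  1-simplices (6): AB, AD, AE, BD, BE, DE
  2-simplices (4): ABD, ABE, ADE, BDE

so the chain groups are C_0 ≅ Z^4, C_1 ≅ Z^6, C_2 ≅ Z^4.

∂_1: C_1 → C_0 maps an edge to its endpoints' difference, ∂[p,q] = q − p.
As a 4×6 matrix over Z this has rank 3, with invariant factors (1,1,1).

∂_2: C_2 → C_1 maps a triangle to the signed sum of its edges. For instance
  ∂ABE = BE − AE + AB,
  ∂ABD = BD − AD + AB.
The resulting 6×4 matrix has rank 3, and its Smith normal form has invariant factors (1,1,1).

From H_k ≅ ker(∂_k) / im(∂_{k+1}) we obtain:

  H_0: rank C_0 − rank ∂_1 = 4 − 3 = 1, and the invariant factors of ∂_1 are all 1, so H_0 = Z.
  H_1: rank ker ∂_1 − rank ∂_2 = (6 − 3) − 3 = 0, and the invariant factors of ∂_2 are all 1, so H_1 = 0.
  H_2: rank ker ∂_2 − rank ∂_3 = (4 − 3) − 0 = 1, and there is no ∂_3, so H_2 = Z.

As a check, the Euler characteristic is 4 − 6 + 4 = 2, which agrees with 1 − 0 + 1 = 2.

Hence the Betti numbers are b_0 = 1, b_1 = 0, b_2 = 1.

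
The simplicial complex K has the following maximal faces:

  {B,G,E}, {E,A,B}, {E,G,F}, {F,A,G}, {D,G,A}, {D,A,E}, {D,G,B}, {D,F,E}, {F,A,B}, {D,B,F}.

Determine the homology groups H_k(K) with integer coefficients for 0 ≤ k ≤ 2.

H_0 ≅ Z,  H_1 ≅ Z/2,  H_2 = 0.

Fix the vertex order A < B < D < E < F < G and write every simplex with vertices in increasing order. Then dim K = 2 and the simplices of K are:

  0-simplices (6): A, B, D, E, F, G
  1-simplices (15): AB, AD, AE, AF, AG, BD, BE, BF, BG, DE, DF, DG, EF, EG, FG
  2-simplices (10): ABE, ABF, ADE, ADG, AFG, BDF, BDG, BEG, DEF, EFG

giving chain groups C_0 ≅ Z^6, C_1 ≅ Z^15, C_2 ≅ Z^10.

The boundary map ∂_1: C_1 → C_0 maps an edge to its endpoints' difference, ∂[p,q] = q − p. For instance
  ∂DE = E − D.
The 6×15 boundary matrix has rank 5 and Smith normal form diag(1,1,1,1,1).

The boundary map ∂_2: C_2 → C_1 sends each 2-simplex [p,q,r] to [q,r] − [p,r] + [p,q]. For instance
  ∂AFG = FG − AG + AF,
  ∂ABE = BE − AE + AB.
The 15×10 boundary matrix has rank 10 and Smith normal form diag(1,1,1,1,1,1,1,1,1,2).

From H_k ≅ ker(∂_k) / im(∂_{k+1}) we obtain:

  H_0: rank C_0 − rank ∂_1 = 6 − 5 = 1, and the invariant factors of ∂_1 are all 1, so H_0 ≅ Z.
  H_1: rank ker ∂_1 − rank ∂_2 = (15 − 5) − 10 = 0, and ∂_2 has invariant factor 2 > 1, so H_1 ≅ Z/2.
  H_2: rank ker ∂_2 − rank ∂_3 = (10 − 10) − 0 = 0, and there is no ∂_3, so H_2 ≅ 0.

(K is a triangulation of the real projective plane RP^2.)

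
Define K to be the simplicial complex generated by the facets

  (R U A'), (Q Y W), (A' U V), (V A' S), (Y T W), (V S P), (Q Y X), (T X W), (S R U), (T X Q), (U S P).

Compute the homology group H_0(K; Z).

Take the total order P < Q < R < S < T < U < V < W < X < Y < A' on the vertex set. Then K (dimension 2) consists of the simplices:

  0-simplices (11): [P], [Q], [R], [S], [T], [U], [V], [W], [X], [Y], [A']
  1-simplices (22): [P,S], [P,U], [P,V], [Q,T], [Q,W], [Q,X], [Q,Y], [R,S], [R,U], [R,A'], [S,U], [S,V], [S,A'], [T,W], [T,X], [T,Y], [U,V], [U,A'], [V,A'], [W,X], [W,Y], [X,Y]
  2-simplices (11): [P,S,U], [P,S,V], [Q,T,X], [Q,W,Y], [Q,X,Y], [R,S,U], [R,U,A'], [S,V,A'], [T,W,X], [T,W,Y], [U,V,A']

Hence C_0 ≅ Z^11, C_1 ≅ Z^22, C_2 ≅ Z^11.

Boundary ∂_1: C_1 → C_0 maps an edge to its endpoints' difference, ∂[p,q] = q − p. For instance
  ∂[R,A'] = [A'] − [R].
As a 11×22 matrix over Z this has rank 9, with invariant factors (1,1,1,1,1,1,1,1,1).

∂_2: C_2 → C_1 acts by ∂[p,q,r] = [q,r] − [p,r] + [p,q]. For instance
  ∂[Q,X,Y] = [X,Y] − [Q,Y] + [Q,X],
  ∂[P,S,V] = [S,V] − [P,V] + [P,S].
The 22×11 boundary matrix has rank 11 and Smith normal form diag(1,1,1,1,1,1,1,1,1,1,1).

From H_k ≅ ker(∂_k) / im(∂_{k+1}) we obtain:

  H_0: rank C_0 − rank ∂_1 = 11 − 9 = 2, and the invariant factors of ∂_1 are all 1, so H_0 = Z^2.

H_0 ≅ Z^2.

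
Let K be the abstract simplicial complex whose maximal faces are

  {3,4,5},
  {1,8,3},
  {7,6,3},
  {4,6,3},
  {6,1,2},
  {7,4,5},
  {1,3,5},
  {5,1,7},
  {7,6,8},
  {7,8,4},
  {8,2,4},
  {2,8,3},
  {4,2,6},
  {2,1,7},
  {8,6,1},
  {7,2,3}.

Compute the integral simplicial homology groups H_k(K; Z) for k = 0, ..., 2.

H_0 = Z,  H_1 = Z^2,  H_2 = Z.

Fix the vertex order 1 < 2 < 3 < 4 < 5 < 6 < 7 < 8 and write every simplex with vertices in increasing order. Then dim K = 2 and the simplices of K are:

  0-simplices (8): [1], [2], [3], [4], [5], [6], [7], [8]
  1-simplices (24): (24 of them)
  2-simplices (16): [1,2,6], [1,2,7], [1,3,5], [1,3,8], [1,5,7], [1,6,8], [2,3,7], [2,3,8], [2,4,6], [2,4,8], [3,4,5], [3,4,6], [3,6,7], [4,5,7], [4,7,8], [6,7,8]

Hence C_0 ≅ Z^8, C_1 ≅ Z^24, C_2 ≅ Z^16.

The boundary map ∂_1: C_1 → C_0 sends each edge [p,q] (with p < q) to q − p.
This gives a 8×24 integer matrix of rank 7; reducing to Smith normal form yields diagonal entries (1,1,1,1,1,1,1).

Boundary ∂_2: C_2 → C_1 maps a triangle to the signed sum of its edges. For instance
  ∂[1,3,8] = [3,8] − [1,8] + [1,3],
  ∂[1,2,7] = [2,7] − [1,7] + [1,2].
The 24×16 boundary matrix has rank 15 and Smith normal form diag(1,1,1,1,1,1,1,1,1,1,1,1,1,1,1).

Now H_k = ker ∂_k / im ∂_{k+1}, so:

  H_0: rank C_0 − rank ∂_1 = 8 − 7 = 1, and the invariant factors of ∂_1 are all 1, so H_0 ≅ Z.
  H_1: rank ker ∂_1 − rank ∂_2 = (24 − 7) − 15 = 2, and the invariant factors of ∂_2 are all 1, so H_1 ≅ Z^2.
  H_2: rank ker ∂_2 − rank ∂_3 = (16 − 15) − 0 = 1, and there is no ∂_3, so H_2 ≅ Z.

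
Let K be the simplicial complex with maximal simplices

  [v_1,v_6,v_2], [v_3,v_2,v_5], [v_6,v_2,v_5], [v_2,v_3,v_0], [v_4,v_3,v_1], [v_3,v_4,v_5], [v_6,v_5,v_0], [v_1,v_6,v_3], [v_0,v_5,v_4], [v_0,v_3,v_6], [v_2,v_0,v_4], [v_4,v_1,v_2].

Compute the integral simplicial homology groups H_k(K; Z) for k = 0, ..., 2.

Fix the vertex order v_0 < v_1 < v_2 < v_3 < v_4 < v_5 < v_6 and write every simplex with vertices in increasing order. Then dim K = 2 and the simplices of K are:

  0-simplices (7): [v_0], [v_1], [v_2], [v_3], [v_4], [v_5], [v_6]
  1-simplices (18): (18 of them)
  2-simplices (12): (12 of them)

Hence C_0 ≅ Z^7, C_1 ≅ Z^18, C_2 ≅ Z^12.

The boundary map ∂_1: C_1 → C_0 maps an edge to its endpoints' difference, ∂[p,q] = q − p. For instance
  ∂[v_2,v_6] = [v_6] − [v_2].
The 7×18 boundary matrix has rank 6 and Smith normal form diag(1,1,1,1,1,1).

The boundary map ∂_2: C_2 → C_1 acts by ∂[p,q,r] = [q,r] − [p,r] + [p,q]. For instance
  ∂[v_0,v_2,v_3] = [v_2,v_3] − [v_0,v_3] + [v_0,v_2],
  ∂[v_0,v_4,v_5] = [v_4,v_5] − [v_0,v_5] + [v_0,v_4].
As a 18×12 matrix over Z this has rank 12, with invariant factors (1,1,1,1,1,1,1,1,1,1,1,2).

Now H_k = ker ∂_k / im ∂_{k+1}, so:

  H_0: rank C_0 − rank ∂_1 = 7 − 6 = 1, and the invariant factors of ∂_1 are all 1, so H_0 = Z.
  H_1: rank ker ∂_1 − rank ∂_2 = (18 − 6) − 12 = 0, and ∂_2 has invariant factor 2 > 1, so H_1 = Z/2.
  H_2: rank ker ∂_2 − rank ∂_3 = (12 − 12) − 0 = 0, and there is no ∂_3, so H_2 = 0.

As a check, the Euler characteristic is 7 − 18 + 12 = 1, which agrees with 1 − 0 + 0 = 1.
(K is a triangulation of the real projective plane RP^2.)

H_0 = Z,  H_1 = Z/2,  H_2 = 0.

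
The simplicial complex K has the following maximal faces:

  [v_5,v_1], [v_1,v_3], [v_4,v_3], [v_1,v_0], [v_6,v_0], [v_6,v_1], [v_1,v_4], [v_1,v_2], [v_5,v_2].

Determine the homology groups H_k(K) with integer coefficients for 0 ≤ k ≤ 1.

Take the total order v_0 < v_1 < v_2 < v_3 < v_4 < v_5 < v_6 on the vertex set. Then K (dimension 1) consists of the simplices:

  0-simplices (7): [v_0], [v_1], [v_2], [v_3], [v_4], [v_5], [v_6]
  1-simplices (9): [v_0,v_1], [v_0,v_6], [v_1,v_2], [v_1,v_3], [v_1,v_4], [v_1,v_5], [v_1,v_6], [v_2,v_5], [v_3,v_4]

so the chain groups are C_0 ≅ Z^7, C_1 ≅ Z^9.

∂_1: C_1 → C_0 maps an edge to its endpoints' difference, ∂[p,q] = q − p.
This gives a 7×9 integer matrix of rank 6; reducing to Smith normal form yields diagonal entries (1,1,1,1,1,1).

Reading off H_k = ker ∂_k / im ∂_{k+1}:

  H_0: rank C_0 − rank ∂_1 = 7 − 6 = 1, and the invariant factors of ∂_1 are all 1, so H_0 ≅ Z.
  H_1: rank ker ∂_1 − rank ∂_2 = (9 − 6) − 0 = 3, and there is no ∂_2, so H_1 ≅ Z^3.

H_0 = Z,  H_1 = Z^3.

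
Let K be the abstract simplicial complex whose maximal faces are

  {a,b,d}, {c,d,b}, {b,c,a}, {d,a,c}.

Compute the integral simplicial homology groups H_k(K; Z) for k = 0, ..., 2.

Take the total order a < b < c < d on the vertex set. Then K (dimension 2) consists of the simplices:

  0-simplices (4): a, b, c, d
  1-simplices (6): ab, ac, ad, bc, bd, cd
  2-simplices (4): abc, abd, acd, bcd

so the chain groups are C_0 ≅ Z^4, C_1 ≅ Z^6, C_2 ≅ Z^4.

The boundary map ∂_1: C_1 → C_0 is given by ∂[p,q] = [q] − [p].
The resulting 4×6 matrix has rank 3, and its Smith normal form has invariant factors (1,1,1).

∂_2: C_2 → C_1 sends each 2-simplex [p,q,r] to [q,r] − [p,r] + [p,q]. For instance
  ∂acd = cd − ad + ac,
  ∂abd = bd − ad + ab.
The resulting 6×4 matrix has rank 3, and its Smith normal form has invariant factors (1,1,1).

Computing H_k = (kernel of ∂_k) / (image of ∂_{k+1}):

  H_0: rank C_0 − rank ∂_1 = 4 − 3 = 1, and the invariant factors of ∂_1 are all 1, so H_0 = Z.
  H_1: rank ker ∂_1 − rank ∂_2 = (6 − 3) − 3 = 0, and the invariant factors of ∂_2 are all 1, so H_1 = 0.
  H_2: rank ker ∂_2 − rank ∂_3 = (4 − 3) − 0 = 1, and there is no ∂_3, so H_2 = Z.

As a check, the Euler characteristic is 4 − 6 + 4 = 2, which agrees with 1 − 0 + 1 = 2.

H_0 = Z,  H_1 = 0,  H_2 = Z.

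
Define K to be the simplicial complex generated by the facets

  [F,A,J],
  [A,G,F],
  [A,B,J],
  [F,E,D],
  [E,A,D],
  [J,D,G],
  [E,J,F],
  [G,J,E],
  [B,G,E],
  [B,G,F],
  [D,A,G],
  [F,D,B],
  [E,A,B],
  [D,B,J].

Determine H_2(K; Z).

K has 7 vertices, 21 edges, 14 triangles.
rank ∂_2 = 13, rank ∂_3 = 0 ⇒ b_2 = 14 − 13 − 0 = 1. So H_2 = Z.

H_2 ≅ Z.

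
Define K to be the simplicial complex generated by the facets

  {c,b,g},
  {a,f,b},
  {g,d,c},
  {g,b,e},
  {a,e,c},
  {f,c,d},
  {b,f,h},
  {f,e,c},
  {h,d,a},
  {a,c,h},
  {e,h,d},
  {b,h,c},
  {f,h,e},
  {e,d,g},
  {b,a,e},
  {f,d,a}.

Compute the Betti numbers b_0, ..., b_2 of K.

b_0 = 1, b_1 = 2, b_2 = 1.

We work with the vertex ordering a < b < c < d < e < f < g < h. The simplices of K, each written with vertices in increasing order, are:

  0-simplices (8): a, b, c, d, e, f, g, h
  1-simplices (24): ab, ac, ad, ae, af, ah, bc, be, bf, bg, bh, cd, ce, cf, cg, ch, de, df, dg, dh, ef, eg, eh, fh
  2-simplices (16): abe, abf, ace, ach, adf, adh, bcg, bch, beg, bfh, cdf, cdg, cef, deg, deh, efh

Hence C_0 ≅ Z^8, C_1 ≅ Z^24, C_2 ≅ Z^16.

The boundary map ∂_1: C_1 → C_0 maps an edge to its endpoints' difference, ∂[p,q] = q − p.
The 8×24 boundary matrix has rank 7 and Smith normal form diag(1,1,1,1,1,1,1).

The boundary map ∂_2: C_2 → C_1 maps a triangle to the signed sum of its edges. For instance
  ∂abe = be − ae + ab,
  ∂cdf = df − cf + cd.
This gives a 24×16 integer matrix of rank 15; reducing to Smith normal form yields diagonal entries (1,1,1,1,1,1,1,1,1,1,1,1,1,1,1).

Computing H_k = (kernel of ∂_k) / (image of ∂_{k+1}):

  H_0: rank C_0 − rank ∂_1 = 8 − 7 = 1, and the invariant factors of ∂_1 are all 1, so H_0 ≅ Z.
  H_1: rank ker ∂_1 − rank ∂_2 = (24 − 7) − 15 = 2, and the invariant factors of ∂_2 are all 1, so H_1 ≅ Z^2.
  H_2: rank ker ∂_2 − rank ∂_3 = (16 − 15) − 0 = 1, and there is no ∂_3, so H_2 ≅ Z.

(K is a triangulation of the torus T^2.)

Hence the Betti numbers are b_0 = 1, b_1 = 2, b_2 = 1.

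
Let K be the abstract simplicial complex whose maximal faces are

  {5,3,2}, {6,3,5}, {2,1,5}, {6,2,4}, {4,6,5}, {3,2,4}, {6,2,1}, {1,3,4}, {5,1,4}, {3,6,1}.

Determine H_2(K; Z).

We work with the vertex ordering 1 < 2 < 3 < 4 < 5 < 6. The simplices of K, each written with vertices in increasing order, are:

  0-simplices (6): [1], [2], [3], [4], [5], [6]
  1-simplices (15): [1,2], [1,3], [1,4], [1,5], [1,6], [2,3], [2,4], [2,5], [2,6], [3,4], [3,5], [3,6], [4,5], [4,6], [5,6]
  2-simplices (10): [1,2,5], [1,2,6], [1,3,4], [1,3,6], [1,4,5], [2,3,4], [2,3,5], [2,4,6], [3,5,6], [4,5,6]

so the chain groups are C_0 ≅ Z^6, C_1 ≅ Z^15, C_2 ≅ Z^10.

∂_1: C_1 → C_0 sends each edge [p,q] (with p < q) to q − p. For instance
  ∂[4,5] = [5] − [4].
This gives a 6×15 integer matrix of rank 5; reducing to Smith normal form yields diagonal entries (1,1,1,1,1).

∂_2: C_2 → C_1 acts by ∂[p,q,r] = [q,r] − [p,r] + [p,q]. For instance
  ∂[2,3,4] = [3,4] − [2,4] + [2,3],
  ∂[2,3,5] = [3,5] − [2,5] + [2,3].
This gives a 15×10 integer matrix of rank 10; reducing to Smith normal form yields diagonal entries (1,1,1,1,1,1,1,1,1,2).

Now H_k = ker ∂_k / im ∂_{k+1}, so:

  H_2: rank ker ∂_2 − rank ∂_3 = (10 − 10) − 0 = 0, and there is no ∂_3, so H_2 ≅ 0.

(K is a triangulation of the real projective plane RP^2.)

H_2 = 0.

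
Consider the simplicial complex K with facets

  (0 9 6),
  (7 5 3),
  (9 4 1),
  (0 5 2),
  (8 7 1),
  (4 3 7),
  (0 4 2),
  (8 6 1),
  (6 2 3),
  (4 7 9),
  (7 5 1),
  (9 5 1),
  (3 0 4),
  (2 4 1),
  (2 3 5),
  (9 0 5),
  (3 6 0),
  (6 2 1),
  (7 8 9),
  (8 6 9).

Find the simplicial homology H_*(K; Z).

K has 10 vertices, 30 edges, 20 triangles.
rank ∂_0 = 0, rank ∂_1 = 9 ⇒ b_0 = 10 − 0 − 9 = 1; all invariant factors of ∂_1 are 1 so no torsion. So H_0 = Z.
rank ∂_1 = 9, rank ∂_2 = 20 ⇒ b_1 = 30 − 9 − 20 = 1; ∂_2 has invariant factor(s) [2] giving torsion. So H_1 = Z ⊕ Z/2Z.
rank ∂_2 = 20, rank ∂_3 = 0 ⇒ b_2 = 20 − 20 − 0 = 0. So H_2 = 0.

H_0 = Z,  H_1 = Z ⊕ Z/2Z,  H_2 = 0.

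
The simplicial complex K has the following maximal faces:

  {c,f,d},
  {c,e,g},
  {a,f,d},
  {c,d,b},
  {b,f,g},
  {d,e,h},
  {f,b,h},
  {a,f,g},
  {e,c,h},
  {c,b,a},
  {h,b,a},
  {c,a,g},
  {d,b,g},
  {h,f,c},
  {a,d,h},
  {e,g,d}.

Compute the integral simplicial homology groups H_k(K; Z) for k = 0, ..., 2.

H_0 = Z,  H_1 = Z^2,  H_2 = Z.

Fix the vertex order a < b < c < d < e < f < g < h and write every simplex with vertices in increasing order. Then dim K = 2 and the simplices of K are:

  0-simplices (8): a, b, c, d, e, f, g, h
  1-simplices (24): ab, ac, ad, af, ag, ah, bc, bd, bf, bg, bh, cd, ce, cf, cg, ch, de, df, dg, dh, eg, eh, fg, fh
  2-simplices (16): abc, abh, acg, adf, adh, afg, bcd, bdg, bfg, bfh, cdf, ceg, ceh, cfh, deg, deh

Hence C_0 ≅ Z^8, C_1 ≅ Z^24, C_2 ≅ Z^16.

∂_1: C_1 → C_0 sends each edge [p,q] (with p < q) to q − p.
As a 8×24 matrix over Z this has rank 7, with invariant factors (1,1,1,1,1,1,1).

∂_2: C_2 → C_1 acts by ∂[p,q,r] = [q,r] − [p,r] + [p,q]. For instance
  ∂abc = bc − ac + ab,
  ∂bfg = fg − bg + bf.
This gives a 24×16 integer matrix of rank 15; reducing to Smith normal form yields diagonal entries (1,1,1,1,1,1,1,1,1,1,1,1,1,1,1).

Computing H_k = (kernel of ∂_k) / (image of ∂_{k+1}):

  H_0: rank C_0 − rank ∂_1 = 8 − 7 = 1, and the invariant factors of ∂_1 are all 1, so H_0 ≅ Z.
  H_1: rank ker ∂_1 − rank ∂_2 = (24 − 7) − 15 = 2, and the invariant factors of ∂_2 are all 1, so H_1 ≅ Z^2.
  H_2: rank ker ∂_2 − rank ∂_3 = (16 − 15) − 0 = 1, and there is no ∂_3, so H_2 ≅ Z.

As a check, the Euler characteristic is 8 − 24 + 16 = 0, which agrees with 1 − 2 + 1 = 0.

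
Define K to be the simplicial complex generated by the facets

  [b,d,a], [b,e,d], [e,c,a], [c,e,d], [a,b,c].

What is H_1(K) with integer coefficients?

H_1 ≅ Z.

We work with the vertex ordering a < b < c < d < e. The simplices of K, each written with vertices in increasing order, are:

  0-simplices (5): a, b, c, d, e
  1-simplices (10): ab, ac, ad, ae, bc, bd, be, cd, ce, de
  2-simplices (5): abc, abd, ace, bde, cde

so the chain groups are C_0 ≅ Z^5, C_1 ≅ Z^10, C_2 ≅ Z^5.

∂_1: C_1 → C_0 maps an edge to its endpoints' difference, ∂[p,q] = q − p.
This gives a 5×10 integer matrix of rank 4; reducing to Smith normal form yields diagonal entries (1,1,1,1).

∂_2: C_2 → C_1 sends each 2-simplex [p,q,r] to [q,r] − [p,r] + [p,q]. For instance
  ∂ace = ce − ae + ac,
  ∂bde = de − be + bd.
This gives a 10×5 integer matrix of rank 5; reducing to Smith normal form yields diagonal entries (1,1,1,1,1).

Now H_k = ker ∂_k / im ∂_{k+1}, so:

  H_1: rank ker ∂_1 − rank ∂_2 = (10 − 4) − 5 = 1, and the invariant factors of ∂_2 are all 1, so H_1 = Z.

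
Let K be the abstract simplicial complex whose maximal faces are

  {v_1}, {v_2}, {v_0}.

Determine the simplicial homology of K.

Fix the vertex order v_0 < v_1 < v_2 and write every simplex with vertices in increasing order. Then dim K = 0 and the simplices of K are:

  0-simplices (3): [v_0], [v_1], [v_2]

so the chain groups are C_0 ≅ Z^3.

From H_k ≅ ker(∂_k) / im(∂_{k+1}) we obtain:

  H_0: rank C_0 − rank ∂_1 = 3 − 0 = 3, and there is no ∂_1, so H_0 = Z^3.

(K is a triangulation of a set of 3 points.)

H_0 ≅ Z^3.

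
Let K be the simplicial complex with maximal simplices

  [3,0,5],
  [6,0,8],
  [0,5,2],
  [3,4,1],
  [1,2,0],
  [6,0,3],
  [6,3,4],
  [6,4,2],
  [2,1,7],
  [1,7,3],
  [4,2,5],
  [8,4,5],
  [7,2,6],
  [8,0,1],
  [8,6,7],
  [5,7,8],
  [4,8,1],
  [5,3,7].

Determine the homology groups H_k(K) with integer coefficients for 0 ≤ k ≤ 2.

Fix the vertex order 0 < 1 < 2 < 3 < 4 < 5 < 6 < 7 < 8 and write every simplex with vertices in increasing order. Then dim K = 2 and the simplices of K are:

  0-simplices (9): [0], [1], [2], [3], [4], [5], [6], [7], [8]
  1-simplices (27): (27 of them)
  2-simplices (18): [0,1,2], [0,1,8], [0,2,5], [0,3,5], [0,3,6], [0,6,8], [1,2,7], [1,3,4], [1,3,7], [1,4,8], [2,4,5], [2,4,6], [2,6,7], [3,4,6], [3,5,7], [4,5,8], [5,7,8], [6,7,8]

so the chain groups are C_0 ≅ Z^9, C_1 ≅ Z^27, C_2 ≅ Z^18.

∂_1: C_1 → C_0 maps an edge to its endpoints' difference, ∂[p,q] = q − p. For instance
  ∂[1,3] = [3] − [1].
As a 9×27 matrix over Z this has rank 8, with invariant factors (1,1,1,1,1,1,1,1).

∂_2: C_2 → C_1 maps a triangle to the signed sum of its edges. For instance
  ∂[1,3,7] = [3,7] − [1,7] + [1,3],
  ∂[2,4,5] = [4,5] − [2,5] + [2,4].
The resulting 27×18 matrix has rank 17, and its Smith normal form has invariant factors (1,1,1,1,1,1,1,1,1,1,1,1,1,1,1,1,1).

Computing H_k = (kernel of ∂_k) / (image of ∂_{k+1}):

  H_0: rank C_0 − rank ∂_1 = 9 − 8 = 1, and the invariant factors of ∂_1 are all 1, so H_0 ≅ Z.
  H_1: rank ker ∂_1 − rank ∂_2 = (27 − 8) − 17 = 2, and the invariant factors of ∂_2 are all 1, so H_1 ≅ Z^2.
  H_2: rank ker ∂_2 − rank ∂_3 = (18 − 17) − 0 = 1, and there is no ∂_3, so H_2 ≅ Z.

H_0 ≅ Z,  H_1 ≅ Z^2,  H_2 ≅ Z.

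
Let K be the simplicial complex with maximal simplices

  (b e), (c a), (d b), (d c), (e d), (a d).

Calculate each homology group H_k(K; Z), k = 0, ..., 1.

H_0 ≅ Z,  H_1 ≅ Z^2.

Fix the vertex order a < b < c < d < e and write every simplex with vertices in increasing order. Then dim K = 1 and the simplices of K are:

  0-simplices (5): a, b, c, d, e
  1-simplices (6): ac, ad, bd, be, cd, de

giving chain groups C_0 ≅ Z^5, C_1 ≅ Z^6.

The boundary map ∂_1: C_1 → C_0 sends each edge [p,q] (with p < q) to q − p. For instance
  ∂ad = d − a.
The resulting 5×6 matrix has rank 4, and its Smith normal form has invariant factors (1,1,1,1).

From H_k ≅ ker(∂_k) / im(∂_{k+1}) we obtain:

  H_0: rank C_0 − rank ∂_1 = 5 − 4 = 1, and the invariant factors of ∂_1 are all 1, so H_0 = Z.
  H_1: rank ker ∂_1 − rank ∂_2 = (6 − 4) − 0 = 2, and there is no ∂_2, so H_1 = Z^2.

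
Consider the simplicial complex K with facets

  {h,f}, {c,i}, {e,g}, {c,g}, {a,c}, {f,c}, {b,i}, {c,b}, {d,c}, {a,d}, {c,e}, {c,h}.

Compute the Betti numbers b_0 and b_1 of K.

Take the total order a < b < c < d < e < f < g < h < i on the vertex set. Then K (dimension 1) consists of the simplices:

  0-simplices (9): a, b, c, d, e, f, g, h, i
  1-simplices (12): ac, ad, bc, bi, cd, ce, cf, cg, ch, ci, eg, fh

so the chain groups are C_0 ≅ Z^9, C_1 ≅ Z^12.

∂_1: C_1 → C_0 sends each edge [p,q] (with p < q) to q − p. For instance
  ∂cg = g − c.
As a 9×12 matrix over Z this has rank 8, with invariant factors (1,1,1,1,1,1,1,1).

Now H_k = ker ∂_k / im ∂_{k+1}, so:

  H_0: rank C_0 − rank ∂_1 = 9 − 8 = 1, and the invariant factors of ∂_1 are all 1, so H_0 ≅ Z.
  H_1: rank ker ∂_1 − rank ∂_2 = (12 − 8) − 0 = 4, and there is no ∂_2, so H_1 ≅ Z^4.

Hence the Betti numbers are b_0 = 1, b_1 = 4.

b_0 = 1, b_1 = 4.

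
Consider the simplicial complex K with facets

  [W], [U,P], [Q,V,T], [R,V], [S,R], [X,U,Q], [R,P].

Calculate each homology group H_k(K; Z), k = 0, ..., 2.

Fix the vertex order P < Q < R < S < T < U < V < W < X and write every simplex with vertices in increasing order. Then dim K = 2 and the simplices of K are:

  0-simplices (9): P, Q, R, S, T, U, V, W, X
  1-simplices (10): PR, PU, QT, QU, QV, QX, RS, RV, TV, UX
  2-simplices (2): QTV, QUX

so the chain groups are C_0 ≅ Z^9, C_1 ≅ Z^10, C_2 ≅ Z^2.

The boundary map ∂_1: C_1 → C_0 maps an edge to its endpoints' difference, ∂[p,q] = q − p.
The resulting 9×10 matrix has rank 7, and its Smith normal form has invariant factors (1,1,1,1,1,1,1).

The boundary map ∂_2: C_2 → C_1 sends each 2-simplex [p,q,r] to [q,r] − [p,r] + [p,q]. For instance
  ∂QUX = UX − QX + QU,
  ∂QTV = TV − QV + QT.
The 10×2 boundary matrix has rank 2 and Smith normal form diag(1,1).

Now H_k = ker ∂_k / im ∂_{k+1}, so:

  H_0: rank C_0 − rank ∂_1 = 9 − 7 = 2, and the invariant factors of ∂_1 are all 1, so H_0 = Z^2.
  H_1: rank ker ∂_1 − rank ∂_2 = (10 − 7) − 2 = 1, and the invariant factors of ∂_2 are all 1, so H_1 = Z.
  H_2: rank ker ∂_2 − rank ∂_3 = (2 − 2) − 0 = 0, and there is no ∂_3, so H_2 = 0.

As a check, the Euler characteristic is 9 − 10 + 2 = 1, which agrees with 2 − 1 + 0 = 1.

H_0 ≅ Z^2,  H_1 ≅ Z,  H_2 = 0.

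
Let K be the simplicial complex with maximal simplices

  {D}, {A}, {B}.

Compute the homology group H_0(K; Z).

Fix the vertex order A < B < D and write every simplex with vertices in increasing order. Then dim K = 0 and the simplices of K are:

  0-simplices (3): A, B, D

Hence C_0 ≅ Z^3.

From H_k ≅ ker(∂_k) / im(∂_{k+1}) we obtain:

  H_0: rank C_0 − rank ∂_1 = 3 − 0 = 3, and there is no ∂_1, so H_0 ≅ Z^3.

(K is a triangulation of a set of 3 points.)

H_0 ≅ Z^3.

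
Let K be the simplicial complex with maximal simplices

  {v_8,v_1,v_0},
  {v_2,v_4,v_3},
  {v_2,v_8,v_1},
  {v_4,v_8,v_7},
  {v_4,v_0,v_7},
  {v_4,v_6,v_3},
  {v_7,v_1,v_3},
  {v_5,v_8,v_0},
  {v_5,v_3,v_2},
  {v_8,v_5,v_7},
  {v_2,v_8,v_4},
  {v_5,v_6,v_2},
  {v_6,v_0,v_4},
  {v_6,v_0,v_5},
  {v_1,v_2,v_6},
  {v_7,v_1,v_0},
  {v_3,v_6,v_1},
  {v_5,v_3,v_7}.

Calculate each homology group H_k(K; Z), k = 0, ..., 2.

Fix the vertex order v_0 < v_1 < v_2 < v_3 < v_4 < v_5 < v_6 < v_7 < v_8 and write every simplex with vertices in increasing order. Then dim K = 2 and the simplices of K are:

  0-simplices (9): [v_0], [v_1], [v_2], [v_3], [v_4], [v_5], [v_6], [v_7], [v_8]
  1-simplices (27): (27 of them)
  2-simplices (18): (18 of them)

Hence C_0 ≅ Z^9, C_1 ≅ Z^27, C_2 ≅ Z^18.

Boundary ∂_1: C_1 → C_0 sends each edge [p,q] (with p < q) to q − p.
The resulting 9×27 matrix has rank 8, and its Smith normal form has invariant factors (1,1,1,1,1,1,1,1).

The boundary map ∂_2: C_2 → C_1 acts by ∂[p,q,r] = [q,r] − [p,r] + [p,q]. For instance
  ∂[v_0,v_5,v_6] = [v_5,v_6] − [v_0,v_6] + [v_0,v_5],
  ∂[v_1,v_3,v_6] = [v_3,v_6] − [v_1,v_6] + [v_1,v_3].
This gives a 27×18 integer matrix of rank 18; reducing to Smith normal form yields diagonal entries (1,1,1,1,1,1,1,1,1,1,1,1,1,1,1,1,1,2).

Now H_k = ker ∂_k / im ∂_{k+1}, so:

  H_0: rank C_0 − rank ∂_1 = 9 − 8 = 1, and the invariant factors of ∂_1 are all 1, so H_0 = Z.
  H_1: rank ker ∂_1 − rank ∂_2 = (27 − 8) − 18 = 1, and ∂_2 has invariant factor 2 > 1, so H_1 = Z ⊕ Z_2.
  H_2: rank ker ∂_2 − rank ∂_3 = (18 − 18) − 0 = 0, and there is no ∂_3, so H_2 = 0.

H_0 = Z,  H_1 = Z ⊕ Z_2,  H_2 = 0.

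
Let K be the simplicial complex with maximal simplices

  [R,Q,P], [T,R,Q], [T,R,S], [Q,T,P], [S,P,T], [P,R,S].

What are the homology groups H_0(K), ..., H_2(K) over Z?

H_0 = Z,  H_1 = 0,  H_2 = Z.

Order the vertices as P < Q < R < S < T. Listing each simplex with vertices in this order, K has dimension 2 with simplices:

  0-simplices (5): P, Q, R, S, T
  1-simplices (9): PQ, PR, PS, PT, QR, QT, RS, RT, ST
  2-simplices (6): PQR, PQT, PRS, PST, QRT, RST

Hence C_0 ≅ Z^5, C_1 ≅ Z^9, C_2 ≅ Z^6.

Boundary ∂_1: C_1 → C_0 sends each edge [p,q] (with p < q) to q − p. For instance
  ∂PR = R − P.
This gives a 5×9 integer matrix of rank 4; reducing to Smith normal form yields diagonal entries (1,1,1,1).

∂_2: C_2 → C_1 maps a triangle to the signed sum of its edges. For instance
  ∂PRS = RS − PS + PR,
  ∂PST = ST − PT + PS.
This gives a 9×6 integer matrix of rank 5; reducing to Smith normal form yields diagonal entries (1,1,1,1,1).

Computing H_k = (kernel of ∂_k) / (image of ∂_{k+1}):

  H_0: rank C_0 − rank ∂_1 = 5 − 4 = 1, and the invariant factors of ∂_1 are all 1, so H_0 ≅ Z.
  H_1: rank ker ∂_1 − rank ∂_2 = (9 − 4) − 5 = 0, and the invariant factors of ∂_2 are all 1, so H_1 ≅ 0.
  H_2: rank ker ∂_2 − rank ∂_3 = (6 − 5) − 0 = 1, and there is no ∂_3, so H_2 ≅ Z.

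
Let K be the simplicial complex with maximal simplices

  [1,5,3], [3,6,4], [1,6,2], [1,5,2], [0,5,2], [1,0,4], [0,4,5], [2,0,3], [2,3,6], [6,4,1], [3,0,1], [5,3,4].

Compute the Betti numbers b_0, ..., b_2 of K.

Order the vertices as 0 < 1 < 2 < 3 < 4 < 5 < 6. Listing each simplex with vertices in this order, K has dimension 2 with simplices:

  0-simplices (7): [0], [1], [2], [3], [4], [5], [6]
  1-simplices (18): [0,1], [0,2], [0,3], [0,4], [0,5], [1,2], [1,3], [1,4], [1,5], [1,6], [2,3], [2,5], [2,6], [3,4], [3,5], [3,6], [4,5], [4,6]
  2-simplices (12): [0,1,3], [0,1,4], [0,2,3], [0,2,5], [0,4,5], [1,2,5], [1,2,6], [1,3,5], [1,4,6], [2,3,6], [3,4,5], [3,4,6]

so the chain groups are C_0 ≅ Z^7, C_1 ≅ Z^18, C_2 ≅ Z^12.

∂_1: C_1 → C_0 is given by ∂[p,q] = [q] − [p]. For instance
  ∂[1,5] = [5] − [1].
This gives a 7×18 integer matrix of rank 6; reducing to Smith normal form yields diagonal entries (1,1,1,1,1,1).

Boundary ∂_2: C_2 → C_1 sends each 2-simplex [p,q,r] to [q,r] − [p,r] + [p,q]. For instance
  ∂[1,2,6] = [2,6] − [1,6] + [1,2],
  ∂[0,1,3] = [1,3] − [0,3] + [0,1].
The resulting 18×12 matrix has rank 12, and its Smith normal form has invariant factors (1,1,1,1,1,1,1,1,1,1,1,2).

Now H_k = ker ∂_k / im ∂_{k+1}, so:

  H_0: rank C_0 − rank ∂_1 = 7 − 6 = 1, and the invariant factors of ∂_1 are all 1, so H_0 = Z.
  H_1: rank ker ∂_1 − rank ∂_2 = (18 − 6) − 12 = 0, and ∂_2 has invariant factor 2 > 1, so H_1 = Z/2Z.
  H_2: rank ker ∂_2 − rank ∂_3 = (12 − 12) − 0 = 0, and there is no ∂_3, so H_2 = 0.

Hence the Betti numbers are b_0 = 1, b_1 = 0, b_2 = 0.

b_0 = 1, b_1 = 0, b_2 = 0.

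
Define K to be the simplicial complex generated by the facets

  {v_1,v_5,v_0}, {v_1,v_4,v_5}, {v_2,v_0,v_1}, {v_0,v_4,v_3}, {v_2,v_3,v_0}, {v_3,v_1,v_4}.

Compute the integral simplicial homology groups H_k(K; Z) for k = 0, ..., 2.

H_0 ≅ Z,  H_1 ≅ Z,  H_2 = 0.

Fix the vertex order v_0 < v_1 < v_2 < v_3 < v_4 < v_5 and write every simplex with vertices in increasing order. Then dim K = 2 and the simplices of K are:

  0-simplices (6): [v_0], [v_1], [v_2], [v_3], [v_4], [v_5]
  1-simplices (12): [v_0,v_1], [v_0,v_2], [v_0,v_3], [v_0,v_4], [v_0,v_5], [v_1,v_2], [v_1,v_3], [v_1,v_4], [v_1,v_5], [v_2,v_3], [v_3,v_4], [v_4,v_5]
  2-simplices (6): [v_0,v_1,v_2], [v_0,v_1,v_5], [v_0,v_2,v_3], [v_0,v_3,v_4], [v_1,v_3,v_4], [v_1,v_4,v_5]

Hence C_0 ≅ Z^6, C_1 ≅ Z^12, C_2 ≅ Z^6.

Boundary ∂_1: C_1 → C_0 maps an edge to its endpoints' difference, ∂[p,q] = q − p. For instance
  ∂[v_4,v_5] = [v_5] − [v_4].
This gives a 6×12 integer matrix of rank 5; reducing to Smith normal form yields diagonal entries (1,1,1,1,1).

Boundary ∂_2: C_2 → C_1 sends each 2-simplex [p,q,r] to [q,r] − [p,r] + [p,q]. For instance
  ∂[v_1,v_3,v_4] = [v_3,v_4] − [v_1,v_4] + [v_1,v_3],
  ∂[v_0,v_2,v_3] = [v_2,v_3] − [v_0,v_3] + [v_0,v_2].
This gives a 12×6 integer matrix of rank 6; reducing to Smith normal form yields diagonal entries (1,1,1,1,1,1).

From H_k ≅ ker(∂_k) / im(∂_{k+1}) we obtain:

  H_0: rank C_0 − rank ∂_1 = 6 − 5 = 1, and the invariant factors of ∂_1 are all 1, so H_0 ≅ Z.
  H_1: rank ker ∂_1 − rank ∂_2 = (12 − 5) − 6 = 1, and the invariant factors of ∂_2 are all 1, so H_1 ≅ Z.
  H_2: rank ker ∂_2 − rank ∂_3 = (6 − 6) − 0 = 0, and there is no ∂_3, so H_2 ≅ 0.

As a check, the Euler characteristic is 6 − 12 + 6 = 0, which agrees with 1 − 1 + 0 = 0.
(K is a triangulation of the cylinder S^1 x I.)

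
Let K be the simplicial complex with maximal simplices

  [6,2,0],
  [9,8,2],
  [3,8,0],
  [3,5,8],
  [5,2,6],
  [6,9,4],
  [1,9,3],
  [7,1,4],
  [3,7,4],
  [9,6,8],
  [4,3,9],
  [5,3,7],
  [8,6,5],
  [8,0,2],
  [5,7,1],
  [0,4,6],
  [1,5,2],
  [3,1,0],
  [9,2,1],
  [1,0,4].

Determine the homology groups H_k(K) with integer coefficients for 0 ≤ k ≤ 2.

H_0 = Z,  H_1 = Z ⊕ Z/2,  H_2 = 0.

We work with the vertex ordering 0 < 1 < 2 < 3 < 4 < 5 < 6 < 7 < 8 < 9. The simplices of K, each written with vertices in increasing order, are:

  0-simplices (10): [0], [1], [2], [3], [4], [5], [6], [7], [8], [9]
  1-simplices (30): (30 of them)
  2-simplices (20): (20 of them)

giving chain groups C_0 ≅ Z^10, C_1 ≅ Z^30, C_2 ≅ Z^20.

∂_1: C_1 → C_0 sends each edge [p,q] (with p < q) to q − p.
This gives a 10×30 integer matrix of rank 9; reducing to Smith normal form yields diagonal entries (1,1,1,1,1,1,1,1,1).

∂_2: C_2 → C_1 sends each 2-simplex [p,q,r] to [q,r] − [p,r] + [p,q]. For instance
  ∂[0,2,8] = [2,8] − [0,8] + [0,2],
  ∂[0,4,6] = [4,6] − [0,6] + [0,4].
As a 30×20 matrix over Z this has rank 20, with invariant factors (1,1,1,1,1,1,1,1,1,1,1,1,1,1,1,1,1,1,1,2).

Reading off H_k = ker ∂_k / im ∂_{k+1}:

  H_0: rank C_0 − rank ∂_1 = 10 − 9 = 1, and the invariant factors of ∂_1 are all 1, so H_0 = Z.
  H_1: rank ker ∂_1 − rank ∂_2 = (30 − 9) − 20 = 1, and ∂_2 has invariant factor 2 > 1, so H_1 = Z ⊕ Z/2.
  H_2: rank ker ∂_2 − rank ∂_3 = (20 − 20) − 0 = 0, and there is no ∂_3, so H_2 = 0.

As a check, the Euler characteristic is 10 − 30 + 20 = 0, which agrees with 1 − 1 + 0 = 0.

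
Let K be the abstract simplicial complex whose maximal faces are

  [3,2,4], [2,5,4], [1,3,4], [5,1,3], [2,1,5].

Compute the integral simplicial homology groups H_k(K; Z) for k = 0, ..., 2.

H_0 ≅ Z,  H_1 ≅ Z,  H_2 = 0.

Fix the vertex order 1 < 2 < 3 < 4 < 5 and write every simplex with vertices in increasing order. Then dim K = 2 and the simplices of K are:

  0-simplices (5): [1], [2], [3], [4], [5]
  1-simplices (10): [1,2], [1,3], [1,4], [1,5], [2,3], [2,4], [2,5], [3,4], [3,5], [4,5]
  2-simplices (5): [1,2,5], [1,3,4], [1,3,5], [2,3,4], [2,4,5]

so the chain groups are C_0 ≅ Z^5, C_1 ≅ Z^10, C_2 ≅ Z^5.

The boundary map ∂_1: C_1 → C_0 sends each edge [p,q] (with p < q) to q − p.
The resulting 5×10 matrix has rank 4, and its Smith normal form has invariant factors (1,1,1,1).

The boundary map ∂_2: C_2 → C_1 sends each 2-simplex [p,q,r] to [q,r] − [p,r] + [p,q]. For instance
  ∂[2,3,4] = [3,4] − [2,4] + [2,3],
  ∂[1,3,5] = [3,5] − [1,5] + [1,3].
The 10×5 boundary matrix has rank 5 and Smith normal form diag(1,1,1,1,1).

Computing H_k = (kernel of ∂_k) / (image of ∂_{k+1}):

  H_0: rank C_0 − rank ∂_1 = 5 − 4 = 1, and the invariant factors of ∂_1 are all 1, so H_0 ≅ Z.
  H_1: rank ker ∂_1 − rank ∂_2 = (10 − 4) − 5 = 1, and the invariant factors of ∂_2 are all 1, so H_1 ≅ Z.
  H_2: rank ker ∂_2 − rank ∂_3 = (5 − 5) − 0 = 0, and there is no ∂_3, so H_2 ≅ 0.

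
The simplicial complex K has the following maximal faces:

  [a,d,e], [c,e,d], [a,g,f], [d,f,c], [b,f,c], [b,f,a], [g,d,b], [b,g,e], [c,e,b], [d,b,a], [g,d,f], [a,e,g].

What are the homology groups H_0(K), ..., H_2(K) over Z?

H_0 = Z,  H_1 = Z_2,  H_2 = 0.

K has 7 vertices, 18 edges, 12 triangles.
rank ∂_0 = 0, rank ∂_1 = 6 ⇒ b_0 = 7 − 0 − 6 = 1; all invariant factors of ∂_1 are 1 so no torsion. So H_0 = Z.
rank ∂_1 = 6, rank ∂_2 = 12 ⇒ b_1 = 18 − 6 − 12 = 0; ∂_2 has invariant factor(s) [2] giving torsion. So H_1 = Z_2.
rank ∂_2 = 12, rank ∂_3 = 0 ⇒ b_2 = 12 − 12 − 0 = 0. So H_2 = 0.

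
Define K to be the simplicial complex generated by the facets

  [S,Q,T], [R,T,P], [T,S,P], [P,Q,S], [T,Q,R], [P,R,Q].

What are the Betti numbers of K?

Fix the vertex order P < Q < R < S < T and write every simplex with vertices in increasing order. Then dim K = 2 and the simplices of K are:

  0-simplices (5): P, Q, R, S, T
  1-simplices (9): PQ, PR, PS, PT, QR, QS, QT, RT, ST
  2-simplices (6): PQR, PQS, PRT, PST, QRT, QST

Hence C_0 ≅ Z^5, C_1 ≅ Z^9, C_2 ≅ Z^6.

The boundary map ∂_1: C_1 → C_0 is given by ∂[p,q] = [q] − [p]. For instance
  ∂QT = T − Q.
As a 5×9 matrix over Z this has rank 4, with invariant factors (1,1,1,1).

The boundary map ∂_2: C_2 → C_1 maps a triangle to the signed sum of its edges. For instance
  ∂PRT = RT − PT + PR,
  ∂QRT = RT − QT + QR.
As a 9×6 matrix over Z this has rank 5, with invariant factors (1,1,1,1,1).

Computing H_k = (kernel of ∂_k) / (image of ∂_{k+1}):

  H_0: rank C_0 − rank ∂_1 = 5 − 4 = 1, and the invariant factors of ∂_1 are all 1, so H_0 ≅ Z.
  H_1: rank ker ∂_1 − rank ∂_2 = (9 − 4) − 5 = 0, and the invariant factors of ∂_2 are all 1, so H_1 ≅ 0.
  H_2: rank ker ∂_2 − rank ∂_3 = (6 − 5) − 0 = 1, and there is no ∂_3, so H_2 ≅ Z.

Hence the Betti numbers are b_0 = 1, b_1 = 0, b_2 = 1.

b_0 = 1, b_1 = 0, b_2 = 1.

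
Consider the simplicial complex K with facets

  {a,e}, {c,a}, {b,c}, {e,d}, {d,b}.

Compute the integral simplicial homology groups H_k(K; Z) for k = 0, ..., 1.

H_0 = Z,  H_1 = Z.

K has 5 vertices, 5 edges.
rank ∂_0 = 0, rank ∂_1 = 4 ⇒ b_0 = 5 − 0 − 4 = 1; all invariant factors of ∂_1 are 1 so no torsion. So H_0 ≅ Z.
rank ∂_1 = 4, rank ∂_2 = 0 ⇒ b_1 = 5 − 4 − 0 = 1. So H_1 ≅ Z.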